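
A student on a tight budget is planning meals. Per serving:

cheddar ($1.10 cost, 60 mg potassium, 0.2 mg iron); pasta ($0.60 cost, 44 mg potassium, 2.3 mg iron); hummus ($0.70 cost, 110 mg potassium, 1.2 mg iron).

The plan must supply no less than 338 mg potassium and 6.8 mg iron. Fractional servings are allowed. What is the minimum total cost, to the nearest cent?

cheddar only: max(338/60, 6.8/0.2) = 34 servings → $37.40.
pasta only: max(338/44, 6.8/2.3) = 7.682 servings → $4.61.
hummus only: max(338/110, 6.8/1.2) = 5.667 servings → $3.97.
cheddar + pasta with both tight: 3.701 servings and 2.635 servings → $5.65.
cheddar + hummus with both targets exact would need a negative amount; discard.
pasta + hummus with both tight: 1.71 servings and 2.389 servings → $2.70.
Cheapest feasible corner: $2.70.

$2.70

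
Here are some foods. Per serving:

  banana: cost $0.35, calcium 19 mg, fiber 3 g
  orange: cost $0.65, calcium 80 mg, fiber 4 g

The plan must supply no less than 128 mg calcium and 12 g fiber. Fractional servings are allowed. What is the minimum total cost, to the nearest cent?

With two linear requirements the optimum uses one or two foods; enumerate the corners.
banana only: max(128/19, 12/3) = 6.737 servings → $2.36.
orange only: max(128/80, 12/4) = 3 servings → $1.95.
banana + orange with both tight: 2.732 servings and 0.9512 servings → $1.57.
So the least-cost plan costs $1.57.

$1.57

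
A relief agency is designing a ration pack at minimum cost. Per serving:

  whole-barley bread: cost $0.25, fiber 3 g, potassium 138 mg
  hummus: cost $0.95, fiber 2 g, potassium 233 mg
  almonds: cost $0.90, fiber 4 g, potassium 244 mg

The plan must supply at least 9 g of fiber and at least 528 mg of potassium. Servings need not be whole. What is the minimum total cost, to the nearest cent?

$0.96

whole-barley bread only: max(9/3, 528/138) = 3.826 servings → $0.96.
hummus only: max(9/2, 528/233) = 4.5 servings → $4.28.
almonds only: max(9/4, 528/244) = 2.25 servings → $2.02.
whole-barley bread + hummus with both tight: 2.461 servings and 0.8085 servings → $1.38.
whole-barley bread + almonds with both tight: 0.4667 servings and 1.9 servings → $1.83.
hummus + almonds: intersection lies outside the first quadrant.
The minimum over all feasible corners is $0.96.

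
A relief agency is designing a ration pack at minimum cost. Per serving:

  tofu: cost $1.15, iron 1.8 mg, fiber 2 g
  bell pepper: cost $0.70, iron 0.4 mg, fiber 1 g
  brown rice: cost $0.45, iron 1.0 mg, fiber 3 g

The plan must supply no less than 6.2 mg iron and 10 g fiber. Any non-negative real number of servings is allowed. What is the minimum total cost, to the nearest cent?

$2.79

At the optimum either one food covers both requirements or two foods hit both targets exactly; no other combination can be cheaper.
tofu only: max(6.2/1.8, 10/2) = 5 servings → $5.75.
bell pepper only: max(6.2/0.4, 10/1) = 15.5 servings → $10.85.
brown rice only: max(6.2/1.0, 10/3) = 6.2 servings → $2.79.
tofu + bell pepper with both tight: 2.2 servings and 5.6 servings → $6.45.
tofu + brown rice with both tight: 2.529 servings and 1.647 servings → $3.65.
bell pepper + brown rice with both targets exact would need a negative amount; discard.
The minimum over all feasible corners is $2.79.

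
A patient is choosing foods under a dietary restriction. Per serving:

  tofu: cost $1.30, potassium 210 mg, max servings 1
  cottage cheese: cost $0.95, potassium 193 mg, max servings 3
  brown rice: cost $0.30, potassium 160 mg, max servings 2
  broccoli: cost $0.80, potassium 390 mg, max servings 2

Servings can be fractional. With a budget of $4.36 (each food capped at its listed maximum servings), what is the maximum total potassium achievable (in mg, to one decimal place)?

1538.8 mg

Potassium per dollar: brown rice 533.3, broccoli 487.5, cottage cheese 203.2, tofu 161.5.
Take 2 servings of brown rice: spends $0.60, +320.0 mg potassium (running total 320.0 mg).
Take 2 servings of broccoli: spends $1.60, +780.0 mg potassium (running total 1100.0 mg).
Take 2.274 servings of cottage cheese: spends $2.16, +438.8 mg potassium (running total 1538.8 mg).
Filling greedily by potassium-per-dollar is optimal for one linear limit, giving 1538.8 mg.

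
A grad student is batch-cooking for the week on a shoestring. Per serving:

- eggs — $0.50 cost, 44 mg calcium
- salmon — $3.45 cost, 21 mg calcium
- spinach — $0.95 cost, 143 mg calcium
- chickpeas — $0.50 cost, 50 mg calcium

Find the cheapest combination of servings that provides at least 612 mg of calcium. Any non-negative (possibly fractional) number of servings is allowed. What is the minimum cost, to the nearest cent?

Cost per mg of calcium: spinach $0.0066, chickpeas $0.0100, eggs $0.0114, salmon $0.1643.
With no serving limits, use only spinach: 612 mg / 143 mg = 4.28 servings × $0.95 = $4.07.

$4.07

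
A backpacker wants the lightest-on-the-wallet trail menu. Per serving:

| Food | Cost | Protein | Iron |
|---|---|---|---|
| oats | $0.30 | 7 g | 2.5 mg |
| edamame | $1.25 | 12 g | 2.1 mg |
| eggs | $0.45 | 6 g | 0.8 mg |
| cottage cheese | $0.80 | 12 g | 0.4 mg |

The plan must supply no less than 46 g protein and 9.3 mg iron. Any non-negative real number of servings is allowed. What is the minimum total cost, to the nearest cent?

The cheapest plan sits at a corner of the feasible region — with two constraints it uses at most two foods.
oats only: max(46/7, 9.3/2.5) = 6.571 servings → $1.97.
edamame only: max(46/12, 9.3/2.1) = 4.429 servings → $5.54.
eggs only: max(46/6, 9.3/0.8) = 11.62 servings → $5.23.
cottage cheese only: max(46/12, 9.3/0.4) = 23.25 servings → $18.60.
oats + edamame with both tight: 0.9804 servings and 3.261 servings → $4.37.
oats + eggs with both tight: 2.021 servings and 5.309 servings → $3.00.
oats + cottage cheese with both tight: 3.426 servings and 1.835 servings → $2.50.
edamame + eggs: intersection lies outside the first quadrant.
edamame + cottage cheese with both targets exact would need a negative amount; discard.
eggs + cottage cheese: intersection lies outside the first quadrant.
Cheapest feasible corner: $1.97.

$1.97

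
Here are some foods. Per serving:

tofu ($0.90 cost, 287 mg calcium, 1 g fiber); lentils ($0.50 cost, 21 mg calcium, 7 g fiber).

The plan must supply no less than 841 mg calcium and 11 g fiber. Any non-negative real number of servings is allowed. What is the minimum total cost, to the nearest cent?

$3.14

Compare the cost at each extreme point of the feasible region.
tofu only: max(841/287, 11/1) = 11 servings → $9.90.
lentils only: max(841/21, 11/7) = 40.05 servings → $20.02.
tofu + lentils with both tight: 2.845 servings and 1.165 servings → $3.14.
The minimum over all feasible corners is $3.14.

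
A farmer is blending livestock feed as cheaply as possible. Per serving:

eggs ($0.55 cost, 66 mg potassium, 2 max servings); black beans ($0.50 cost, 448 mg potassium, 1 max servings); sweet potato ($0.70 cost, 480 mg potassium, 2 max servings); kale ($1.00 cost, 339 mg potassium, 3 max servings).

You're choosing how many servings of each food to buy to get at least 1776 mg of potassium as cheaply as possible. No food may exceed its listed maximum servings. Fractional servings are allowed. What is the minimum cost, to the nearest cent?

$2.99

Cost per mg of potassium: black beans $0.0011, sweet potato $0.0015, kale $0.0029, eggs $0.0083.
Take 1 serving of black beans: +448.0 mg potassium for $0.50 (total $0.50, still need 1328.0 mg).
Take 2 servings of sweet potato: +960.0 mg potassium for $1.40 (total $1.90, still need 368.0 mg).
Take 1.086 servings of kale: +368.0 mg potassium for $1.09 (total $2.99, still need 0.0 mg).
Greedy by cheapest-per-mg is optimal for a single linear constraint, so the minimum cost is $2.99.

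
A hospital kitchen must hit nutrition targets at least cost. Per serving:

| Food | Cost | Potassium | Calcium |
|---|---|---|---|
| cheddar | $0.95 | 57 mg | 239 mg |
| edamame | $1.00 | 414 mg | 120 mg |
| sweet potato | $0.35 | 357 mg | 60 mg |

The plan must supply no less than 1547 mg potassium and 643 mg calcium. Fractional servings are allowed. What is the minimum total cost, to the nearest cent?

$3.01

This is a tiny linear program; its minimum lies at a vertex of the feasible set. List the vertices and price them.
cheddar only: max(1547/57, 643/239) = 27.14 servings → $25.78.
edamame only: max(1547/414, 643/120) = 5.358 servings → $5.36.
sweet potato only: max(1547/357, 643/60) = 10.72 servings → $3.75.
cheddar + edamame with both tight: 0.8747 servings and 3.616 servings → $4.45.
cheddar + sweet potato with both tight: 1.669 servings and 4.067 servings → $3.01.
edamame + sweet potato with both targets exact would need a negative amount; discard.
The minimum over all feasible corners is $3.01.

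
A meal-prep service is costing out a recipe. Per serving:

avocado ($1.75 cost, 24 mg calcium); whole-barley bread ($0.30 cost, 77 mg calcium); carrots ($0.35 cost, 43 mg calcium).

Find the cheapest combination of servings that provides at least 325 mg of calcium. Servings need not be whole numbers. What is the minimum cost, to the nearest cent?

$1.27

Cost per mg of calcium: whole-barley bread $0.0039, carrots $0.0081, avocado $0.0729.
With no serving limits, use only whole-barley bread: 325 mg / 77 mg = 4.221 servings × $0.30 = $1.27.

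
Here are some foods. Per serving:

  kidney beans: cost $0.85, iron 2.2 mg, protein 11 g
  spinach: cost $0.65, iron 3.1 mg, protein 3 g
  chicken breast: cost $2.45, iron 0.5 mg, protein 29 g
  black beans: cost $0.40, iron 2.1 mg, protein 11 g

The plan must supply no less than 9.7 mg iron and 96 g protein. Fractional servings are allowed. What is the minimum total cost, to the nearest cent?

Minimising a linear cost over {iron ≥ 9.7, protein ≥ 96, servings ≥ 0} — the optimum is at a vertex, using one or two foods.
kidney beans only: max(9.7/2.2, 96/11) = 8.727 servings → $7.42.
spinach only: max(9.7/3.1, 96/3) = 32 servings → $20.80.
chicken breast only: max(9.7/0.5, 96/29) = 19.4 servings → $47.53.
black beans only: max(9.7/2.1, 96/11) = 8.727 servings → $3.49.
kidney beans + spinach: intersection lies outside the first quadrant.
kidney beans + chicken breast with both tight: 4.002 servings and 1.792 servings → $7.79.
kidney beans + black beans: the both-tight solution has a negative serving — not a feasible corner.
spinach + chicken breast with both tight: 2.639 servings and 3.037 servings → $9.16.
spinach + black beans: the both-tight solution has a negative serving — not a feasible corner.
chicken breast + black beans with both tight: 1.713 servings and 4.211 servings → $5.88.
So the least-cost plan costs $3.49.

$3.49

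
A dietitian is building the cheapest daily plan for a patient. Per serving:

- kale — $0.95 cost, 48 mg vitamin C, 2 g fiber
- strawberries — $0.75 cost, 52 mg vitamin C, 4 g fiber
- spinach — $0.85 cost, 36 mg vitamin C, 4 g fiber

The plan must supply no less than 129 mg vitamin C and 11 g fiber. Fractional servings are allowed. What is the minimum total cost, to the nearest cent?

$2.06

kale only: max(129/48, 11/2) = 5.5 servings → $5.22.
strawberries only: max(129/52, 11/4) = 2.75 servings → $2.06.
spinach only: max(129/36, 11/4) = 3.583 servings → $3.05.
kale + strawberries: intersection lies outside the first quadrant.
kale + spinach with both tight: 1 serving and 2.25 servings → $2.86.
strawberries + spinach with both tight: 1.875 servings and 0.875 servings → $2.15.
Cheapest feasible corner: $2.06.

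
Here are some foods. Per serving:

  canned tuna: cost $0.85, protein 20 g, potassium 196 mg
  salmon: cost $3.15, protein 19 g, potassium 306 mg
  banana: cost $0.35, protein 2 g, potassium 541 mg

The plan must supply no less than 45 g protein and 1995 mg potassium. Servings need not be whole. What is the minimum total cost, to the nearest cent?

A basic optimal solution has at most two foods positive. Try each food alone and each pair with both targets met exactly.
canned tuna only: max(45/20, 1995/196) = 10.18 servings → $8.65.
salmon only: max(45/19, 1995/306) = 6.52 servings → $20.54.
banana only: max(45/2, 1995/541) = 22.5 servings → $7.88.
canned tuna + salmon: intersection lies outside the first quadrant.
canned tuna + banana with both tight: 1.952 servings and 2.98 servings → $2.70.
salmon + banana with both tight: 2.106 servings and 2.497 servings → $7.51.
Cheapest feasible corner: $2.70.

$2.70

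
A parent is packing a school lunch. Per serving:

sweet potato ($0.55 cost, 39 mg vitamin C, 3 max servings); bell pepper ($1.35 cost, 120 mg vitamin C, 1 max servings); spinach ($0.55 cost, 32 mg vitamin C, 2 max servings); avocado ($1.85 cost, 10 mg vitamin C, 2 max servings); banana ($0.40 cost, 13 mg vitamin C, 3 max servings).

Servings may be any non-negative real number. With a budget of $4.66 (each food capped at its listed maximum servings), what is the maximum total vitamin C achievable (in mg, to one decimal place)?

319.2 mg

Vitamin C per dollar: bell pepper 88.89, sweet potato 70.91, spinach 58.18, banana 32.5, avocado 5.405.
Take 1 serving of bell pepper: spends $1.35, +120.0 mg vitamin C (running total 120.0 mg).
Take 3 servings of sweet potato: spends $1.65, +117.0 mg vitamin C (running total 237.0 mg).
Take 2 servings of spinach: spends $1.10, +64.0 mg vitamin C (running total 301.0 mg).
Take 1.4 servings of banana: spends $0.56, +18.2 mg vitamin C (running total 319.2 mg).
Filling greedily by vitamin C-per-dollar is optimal for one linear limit, giving 319.2 mg.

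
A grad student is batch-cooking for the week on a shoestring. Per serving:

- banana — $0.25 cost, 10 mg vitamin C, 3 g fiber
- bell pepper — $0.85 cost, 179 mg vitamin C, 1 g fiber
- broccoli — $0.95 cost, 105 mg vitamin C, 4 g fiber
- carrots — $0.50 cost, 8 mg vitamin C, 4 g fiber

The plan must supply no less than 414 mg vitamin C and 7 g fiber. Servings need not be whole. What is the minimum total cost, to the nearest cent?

banana only: max(414/10, 7/3) = 41.4 servings → $10.35.
bell pepper only: max(414/179, 7/1) = 7 servings → $5.95.
broccoli only: max(414/105, 7/4) = 3.943 servings → $3.75.
carrots only: max(414/8, 7/4) = 51.75 servings → $25.88.
banana + bell pepper with both tight: 1.592 servings and 2.224 servings → $2.29.
banana + broccoli: intersection lies outside the first quadrant.
banana + carrots: the both-tight solution has a negative serving — not a feasible corner.
bell pepper + broccoli with both tight: 1.507 servings and 1.373 servings → $2.59.
bell pepper + carrots with both tight: 2.26 servings and 1.185 servings → $2.51.
broccoli + carrots: the both-tight solution has a negative serving — not a feasible corner.
The minimum over all feasible corners is $2.29.

$2.29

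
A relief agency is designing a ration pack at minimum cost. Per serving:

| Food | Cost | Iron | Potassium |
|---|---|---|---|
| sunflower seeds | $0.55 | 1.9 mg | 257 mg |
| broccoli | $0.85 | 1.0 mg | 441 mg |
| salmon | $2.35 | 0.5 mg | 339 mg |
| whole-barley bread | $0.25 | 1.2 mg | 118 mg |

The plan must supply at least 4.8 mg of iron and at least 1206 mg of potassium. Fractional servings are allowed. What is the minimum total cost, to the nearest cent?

Check every corner: each single food scaled to meet both minima, and each pair solved so both constraints bind.
sunflower seeds only: max(4.8/1.9, 1206/257) = 4.693 servings → $2.58.
broccoli only: max(4.8/1.0, 1206/441) = 4.8 servings → $4.08.
salmon only: max(4.8/0.5, 1206/339) = 9.6 servings → $22.56.
whole-barley bread only: max(4.8/1.2, 1206/118) = 10.22 servings → $2.56.
sunflower seeds + broccoli with both tight: 1.568 servings and 1.821 servings → $2.41.
sunflower seeds + salmon with both tight: 1.986 servings and 2.052 servings → $5.91.
sunflower seeds + whole-barley bread: intersection lies outside the first quadrant.
broccoli + salmon: intersection lies outside the first quadrant.
broccoli + whole-barley bread with both tight: 2.142 servings and 2.215 servings → $2.37.
salmon + whole-barley bread with both tight: 2.532 servings and 2.945 servings → $6.69.
The minimum over all feasible corners is $2.37.

$2.37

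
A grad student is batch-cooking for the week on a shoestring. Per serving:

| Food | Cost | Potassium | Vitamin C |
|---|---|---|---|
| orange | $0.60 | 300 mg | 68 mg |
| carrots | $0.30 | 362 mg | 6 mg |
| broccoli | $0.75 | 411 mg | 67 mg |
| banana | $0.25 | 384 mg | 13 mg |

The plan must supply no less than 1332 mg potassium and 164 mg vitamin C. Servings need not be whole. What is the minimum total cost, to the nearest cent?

$1.70

Minimising a linear cost over {potassium ≥ 1332, vitamin C ≥ 164, servings ≥ 0} — the optimum is at a vertex, using one or two foods.
orange only: max(1332/300, 164/68) = 4.44 servings → $2.66.
carrots only: max(1332/362, 164/6) = 27.33 servings → $8.20.
broccoli only: max(1332/411, 164/67) = 3.241 servings → $2.43.
banana only: max(1332/384, 164/13) = 12.62 servings → $3.15.
orange + carrots with both tight: 2.252 servings and 1.813 servings → $1.90.
orange + broccoli with both targets exact would need a negative amount; discard.
orange + banana with both tight: 2.056 servings and 1.863 servings → $1.70.
carrots + broccoli with both tight: 1.002 servings and 2.358 servings → $2.07.
carrots + banana with both targets exact would need a negative amount; discard.
broccoli + banana with both tight: 2.24 servings and 1.071 servings → $1.95.
Cheapest feasible corner: $1.70.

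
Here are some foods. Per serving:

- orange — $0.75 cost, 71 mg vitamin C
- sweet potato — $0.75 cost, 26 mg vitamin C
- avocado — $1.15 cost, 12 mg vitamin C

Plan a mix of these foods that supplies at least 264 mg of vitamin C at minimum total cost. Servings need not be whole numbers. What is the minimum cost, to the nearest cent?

Cost per mg of vitamin C: orange $0.0106, sweet potato $0.0288, avocado $0.0958.
With no serving limits, use only orange: 264 mg / 71 mg = 3.718 servings × $0.75 = $2.79.

$2.79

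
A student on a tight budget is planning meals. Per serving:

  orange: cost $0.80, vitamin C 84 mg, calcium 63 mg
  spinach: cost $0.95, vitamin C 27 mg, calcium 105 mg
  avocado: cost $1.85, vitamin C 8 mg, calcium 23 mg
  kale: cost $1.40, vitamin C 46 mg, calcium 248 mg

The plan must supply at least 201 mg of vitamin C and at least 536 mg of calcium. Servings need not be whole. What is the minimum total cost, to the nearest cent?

$3.65

At the optimum either one food covers both requirements or two foods hit both targets exactly; no other combination can be cheaper.
orange only: max(201/84, 536/63) = 8.508 servings → $6.81.
spinach only: max(201/27, 536/105) = 7.444 servings → $7.07.
avocado only: max(201/8, 536/23) = 25.12 servings → $46.48.
kale only: max(201/46, 536/248) = 4.37 servings → $6.12.
orange + spinach with both tight: 0.9317 servings and 4.546 servings → $5.06.
orange + avocado with both tight: 0.2346 servings and 22.66 servings → $42.11.
orange + kale with both tight: 1.405 servings and 1.804 servings → $3.65.
spinach + avocado: the both-tight solution has a negative serving — not a feasible corner.
spinach + kale: intersection lies outside the first quadrant.
avocado + kale with both targets exact would need a negative amount; discard.
The minimum over all feasible corners is $3.65.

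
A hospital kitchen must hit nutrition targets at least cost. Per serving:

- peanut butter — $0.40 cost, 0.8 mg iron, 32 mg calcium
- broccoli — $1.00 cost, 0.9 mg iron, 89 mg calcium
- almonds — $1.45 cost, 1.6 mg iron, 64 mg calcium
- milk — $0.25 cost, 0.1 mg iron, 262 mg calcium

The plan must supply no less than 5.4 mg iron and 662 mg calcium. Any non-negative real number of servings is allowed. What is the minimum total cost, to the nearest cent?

peanut butter only: max(5.4/0.8, 662/32) = 20.69 servings → $8.28.
broccoli only: max(5.4/0.9, 662/89) = 7.438 servings → $7.44.
almonds only: max(5.4/1.6, 662/64) = 10.34 servings → $15.00.
milk only: max(5.4/0.1, 662/262) = 54 servings → $13.50.
peanut butter + broccoli with both targets exact would need a negative amount; discard.
peanut butter + almonds (both tight): parallel constraints — no distinct corner.
peanut butter + milk with both tight: 6.534 servings and 1.729 servings → $3.05.
broccoli + almonds with both targets exact would need a negative amount; discard.
broccoli + milk with both tight: 5.944 servings and 0.5077 servings → $6.07.
almonds + milk with both tight: 3.267 servings and 1.729 servings → $5.17.
The minimum over all feasible corners is $3.05.

$3.05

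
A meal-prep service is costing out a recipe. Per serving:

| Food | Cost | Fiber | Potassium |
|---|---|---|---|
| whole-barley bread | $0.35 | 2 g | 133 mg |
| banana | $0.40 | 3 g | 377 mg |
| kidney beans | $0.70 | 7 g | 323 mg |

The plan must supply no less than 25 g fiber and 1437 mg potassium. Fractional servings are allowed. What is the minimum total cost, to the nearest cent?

$2.62

Minimising a linear cost over {fiber ≥ 25, potassium ≥ 1437, servings ≥ 0} — the optimum is at a vertex, using one or two foods.
whole-barley bread only: max(25/2, 1437/133) = 12.5 servings → $4.38.
banana only: max(25/3, 1437/377) = 8.333 servings → $3.33.
kidney beans only: max(25/7, 1437/323) = 4.449 servings → $3.11.
whole-barley bread + banana with both targets exact would need a negative amount; discard.
whole-barley bread + kidney beans with both tight: 6.961 servings and 1.582 servings → $3.54.
banana + kidney beans with both tight: 1.188 servings and 3.062 servings → $2.62.
So the least-cost plan costs $2.62.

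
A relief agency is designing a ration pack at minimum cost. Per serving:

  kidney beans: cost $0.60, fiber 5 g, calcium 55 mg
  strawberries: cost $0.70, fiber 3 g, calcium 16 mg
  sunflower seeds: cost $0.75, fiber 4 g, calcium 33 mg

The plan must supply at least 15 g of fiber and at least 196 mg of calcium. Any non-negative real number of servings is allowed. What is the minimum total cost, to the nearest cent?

For a min-cost LP with two ≥-constraints, a basic feasible solution has at most two positive variables.
kidney beans only: max(15/5, 196/55) = 3.564 servings → $2.14.
strawberries only: max(15/3, 196/16) = 12.25 servings → $8.57.
sunflower seeds only: max(15/4, 196/33) = 5.939 servings → $4.45.
kidney beans + strawberries: intersection lies outside the first quadrant.
kidney beans + sunflower seeds: intersection lies outside the first quadrant.
strawberries + sunflower seeds with both targets exact would need a negative amount; discard.
The minimum over all feasible corners is $2.14.

$2.14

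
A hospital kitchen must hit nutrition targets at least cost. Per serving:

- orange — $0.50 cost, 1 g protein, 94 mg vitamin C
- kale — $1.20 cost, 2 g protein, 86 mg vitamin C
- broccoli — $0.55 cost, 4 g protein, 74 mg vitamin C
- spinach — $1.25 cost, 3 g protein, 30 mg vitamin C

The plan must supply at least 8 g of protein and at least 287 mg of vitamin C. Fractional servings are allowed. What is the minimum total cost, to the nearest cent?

Check every corner: each single food scaled to meet both minima, and each pair solved so both constraints bind.
orange only: max(8/1, 287/94) = 8 servings → $4.00.
kale only: max(8/2, 287/86) = 4 servings → $4.80.
broccoli only: max(8/4, 287/74) = 3.878 servings → $2.13.
spinach only: max(8/3, 287/30) = 9.567 servings → $11.96.
orange + kale: the both-tight solution has a negative serving — not a feasible corner.
orange + broccoli with both tight: 1.841 servings and 1.54 servings → $1.77.
orange + spinach with both tight: 2.464 servings and 1.845 servings → $3.54.
kale + broccoli with both tight: 2.837 servings and 0.5816 servings → $3.72.
kale + spinach with both tight: 3.136 servings and 0.5758 servings → $4.48.
broccoli + spinach: the both-tight solution has a negative serving — not a feasible corner.
So the least-cost plan costs $1.77.

$1.77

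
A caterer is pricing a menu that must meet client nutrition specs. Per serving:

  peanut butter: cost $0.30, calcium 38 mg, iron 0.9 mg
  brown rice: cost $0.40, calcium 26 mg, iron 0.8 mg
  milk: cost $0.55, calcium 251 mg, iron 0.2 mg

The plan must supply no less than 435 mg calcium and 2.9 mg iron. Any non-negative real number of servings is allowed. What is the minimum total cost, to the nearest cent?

$1.59

The cheapest plan sits at a corner of the feasible region — with two constraints it uses at most two foods.
peanut butter only: max(435/38, 2.9/0.9) = 11.45 servings → $3.43.
brown rice only: max(435/26, 2.9/0.8) = 16.73 servings → $6.69.
milk only: max(435/251, 2.9/0.2) = 14.5 servings → $7.97.
peanut butter + brown rice: intersection lies outside the first quadrant.
peanut butter + milk with both tight: 2.936 servings and 1.289 servings → $1.59.
brown rice + milk with both tight: 3.277 servings and 1.394 servings → $2.08.
Cheapest feasible corner: $1.59.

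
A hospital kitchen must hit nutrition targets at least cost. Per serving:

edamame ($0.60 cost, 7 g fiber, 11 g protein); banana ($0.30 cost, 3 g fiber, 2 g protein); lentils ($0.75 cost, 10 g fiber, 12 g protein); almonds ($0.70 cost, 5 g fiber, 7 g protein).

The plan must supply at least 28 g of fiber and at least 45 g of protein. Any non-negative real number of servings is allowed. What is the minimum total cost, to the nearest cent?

Check every corner: each single food scaled to meet both minima, and each pair solved so both constraints bind.
edamame only: max(28/7, 45/11) = 4.091 servings → $2.45.
banana only: max(28/3, 45/2) = 22.5 servings → $6.75.
lentils only: max(28/10, 45/12) = 3.75 servings → $2.81.
almonds only: max(28/5, 45/7) = 6.429 servings → $4.50.
edamame + banana with both targets exact would need a negative amount; discard.
edamame + lentils: intersection lies outside the first quadrant.
edamame + almonds: intersection lies outside the first quadrant.
banana + lentils with both targets exact would need a negative amount; discard.
banana + almonds: intersection lies outside the first quadrant.
lentils + almonds: the both-tight solution has a negative serving — not a feasible corner.
Cheapest feasible corner: $2.45.

$2.45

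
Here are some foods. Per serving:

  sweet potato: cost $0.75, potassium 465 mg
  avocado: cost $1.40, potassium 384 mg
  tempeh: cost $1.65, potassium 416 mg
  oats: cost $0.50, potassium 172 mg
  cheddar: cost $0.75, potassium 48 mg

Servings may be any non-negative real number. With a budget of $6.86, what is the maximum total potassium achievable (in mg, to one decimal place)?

4253.2 mg

Potassium per dollar: sweet potato 620, oats 344, avocado 274.3, tempeh 252.1, cheddar 64.
With no serving limits, spend the whole cost allowance on sweet potato: $6.86 / $0.75 × 465 mg = 4253.2 mg.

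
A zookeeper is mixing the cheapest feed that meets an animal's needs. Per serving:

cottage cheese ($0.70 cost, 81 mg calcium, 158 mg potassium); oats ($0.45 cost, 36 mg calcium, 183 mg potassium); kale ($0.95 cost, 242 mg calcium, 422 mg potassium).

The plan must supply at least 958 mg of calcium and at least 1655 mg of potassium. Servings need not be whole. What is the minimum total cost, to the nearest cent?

For a min-cost LP with two ≥-constraints, a basic feasible solution has at most two positive variables.
cottage cheese only: max(958/81, 1655/158) = 11.83 servings → $8.28.
oats only: max(958/36, 1655/183) = 26.61 servings → $11.97.
kale only: max(958/242, 1655/422) = 3.959 servings → $3.76.
cottage cheese + oats with both targets exact would need a negative amount; discard.
cottage cheese + kale: intersection lies outside the first quadrant.
oats + kale: the both-tight solution has a negative serving — not a feasible corner.
Cheapest feasible corner: $3.76.

$3.76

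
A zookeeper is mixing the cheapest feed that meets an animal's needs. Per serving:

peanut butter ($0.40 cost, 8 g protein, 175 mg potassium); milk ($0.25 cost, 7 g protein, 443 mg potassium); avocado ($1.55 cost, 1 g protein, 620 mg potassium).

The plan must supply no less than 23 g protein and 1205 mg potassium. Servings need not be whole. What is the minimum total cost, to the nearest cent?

$0.82

For a min-cost LP with two ≥-constraints, a basic feasible solution has at most two positive variables.
peanut butter only: max(23/8, 1205/175) = 6.886 servings → $2.75.
milk only: max(23/7, 1205/443) = 3.286 servings → $0.82.
avocado only: max(23/1, 1205/620) = 23 servings → $35.65.
peanut butter + milk with both tight: 0.7564 servings and 2.421 servings → $0.91.
peanut butter + avocado with both tight: 2.728 servings and 1.173 servings → $2.91.
milk + avocado with both targets exact would need a negative amount; discard.
The minimum over all feasible corners is $0.82.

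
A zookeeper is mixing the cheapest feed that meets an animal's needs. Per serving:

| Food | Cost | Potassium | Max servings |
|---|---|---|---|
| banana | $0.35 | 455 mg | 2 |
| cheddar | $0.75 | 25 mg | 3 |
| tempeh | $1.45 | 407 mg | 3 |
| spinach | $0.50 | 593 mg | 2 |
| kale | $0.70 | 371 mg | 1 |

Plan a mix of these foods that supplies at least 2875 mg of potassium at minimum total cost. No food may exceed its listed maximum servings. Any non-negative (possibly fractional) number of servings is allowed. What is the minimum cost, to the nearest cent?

Cost per mg of potassium: banana $0.0008, spinach $0.0008, kale $0.0019, tempeh $0.0036, cheddar $0.0300.
Take 2 servings of banana: +910.0 mg potassium for $0.70 (total $0.70, still need 1965.0 mg).
Take 2 servings of spinach: +1186.0 mg potassium for $1.00 (total $1.70, still need 779.0 mg).
Take 1 serving of kale: +371.0 mg potassium for $0.70 (total $2.40, still need 408.0 mg).
Take 1.002 servings of tempeh: +408.0 mg potassium for $1.45 (total $3.85, still need 0.0 mg).
Greedy by cheapest-per-mg is optimal for a single linear constraint, so the minimum cost is $3.85.

$3.85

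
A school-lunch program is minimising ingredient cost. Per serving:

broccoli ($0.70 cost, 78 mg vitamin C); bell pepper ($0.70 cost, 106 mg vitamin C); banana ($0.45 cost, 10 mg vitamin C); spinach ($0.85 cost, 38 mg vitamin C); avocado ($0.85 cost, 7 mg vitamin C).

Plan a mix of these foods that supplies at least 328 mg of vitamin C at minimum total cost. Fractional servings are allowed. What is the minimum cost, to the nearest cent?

$2.17

Cost per mg of vitamin C: bell pepper $0.0066, broccoli $0.0090, spinach $0.0224, banana $0.0450, avocado $0.1214.
With no serving limits, use only bell pepper: 328 mg / 106 mg = 3.094 servings × $0.70 = $2.17.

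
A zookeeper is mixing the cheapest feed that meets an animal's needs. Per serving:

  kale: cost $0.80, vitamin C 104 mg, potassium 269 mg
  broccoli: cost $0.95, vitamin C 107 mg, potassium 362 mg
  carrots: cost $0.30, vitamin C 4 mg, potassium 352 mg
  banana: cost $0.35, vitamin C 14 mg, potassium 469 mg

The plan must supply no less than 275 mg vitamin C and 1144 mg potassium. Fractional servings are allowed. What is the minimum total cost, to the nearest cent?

At the optimum either one food covers both requirements or two foods hit both targets exactly; no other combination can be cheaper.
kale only: max(275/104, 1144/269) = 4.253 servings → $3.40.
broccoli only: max(275/107, 1144/362) = 3.16 servings → $3.00.
carrots only: max(275/4, 1144/352) = 68.75 servings → $20.62.
banana only: max(275/14, 1144/469) = 19.64 servings → $6.88.
kale + broccoli with both targets exact would need a negative amount; discard.
kale + carrots with both tight: 2.596 servings and 1.266 servings → $2.46.
kale + banana with both tight: 2.51 servings and 0.9998 servings → $2.36.
broccoli + carrots with both tight: 2.546 servings and 0.6312 servings → $2.61.
broccoli + banana with both tight: 2.504 servings and 0.5067 servings → $2.56.
carrots + banana: intersection lies outside the first quadrant.
The minimum over all feasible corners is $2.36.

$2.36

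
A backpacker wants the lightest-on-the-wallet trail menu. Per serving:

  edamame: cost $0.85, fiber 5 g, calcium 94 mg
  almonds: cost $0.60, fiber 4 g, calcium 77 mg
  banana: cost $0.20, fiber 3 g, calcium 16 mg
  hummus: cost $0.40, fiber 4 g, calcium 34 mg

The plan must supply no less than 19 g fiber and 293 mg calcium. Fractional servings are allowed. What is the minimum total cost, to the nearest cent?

$2.41

edamame only: max(19/5, 293/94) = 3.8 servings → $3.23.
almonds only: max(19/4, 293/77) = 4.75 servings → $2.85.
banana only: max(19/3, 293/16) = 18.31 servings → $3.66.
hummus only: max(19/4, 293/34) = 8.618 servings → $3.45.
edamame + almonds: the both-tight solution has a negative serving — not a feasible corner.
edamame + banana with both tight: 2.847 servings and 1.589 servings → $2.74.
edamame + hummus with both tight: 2.553 servings and 1.558 servings → $2.79.
almonds + banana with both tight: 3.443 servings and 1.743 servings → $2.41.
almonds + hummus with both tight: 3.058 servings and 1.692 servings → $2.51.
banana + hummus: the both-tight solution has a negative serving — not a feasible corner.
So the least-cost plan costs $2.41.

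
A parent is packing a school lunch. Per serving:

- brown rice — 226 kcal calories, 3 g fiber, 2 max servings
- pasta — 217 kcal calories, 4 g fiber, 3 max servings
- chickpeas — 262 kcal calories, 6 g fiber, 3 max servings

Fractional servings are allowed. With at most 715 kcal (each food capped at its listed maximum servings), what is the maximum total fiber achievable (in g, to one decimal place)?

16.4 g

Fiber per kcal: chickpeas 0.0229, pasta 0.01843, brown rice 0.01327.
Take 2.729 servings of chickpeas: uses 715 kcal, +16.4 g fiber (running total 16.4 g).
Greedy by best ratio exhausts the calories allowance optimally: 16.4 g.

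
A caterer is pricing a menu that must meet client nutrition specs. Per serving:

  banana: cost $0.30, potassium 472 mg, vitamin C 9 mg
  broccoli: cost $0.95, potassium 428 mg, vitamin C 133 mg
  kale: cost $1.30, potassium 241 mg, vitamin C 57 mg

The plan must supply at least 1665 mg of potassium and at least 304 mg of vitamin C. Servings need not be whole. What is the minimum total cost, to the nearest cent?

An LP optimum is at a vertex; with two nutrient constraints at most two foods are used. Check each candidate.
banana only: max(1665/472, 304/9) = 33.78 servings → $10.13.
broccoli only: max(1665/428, 304/133) = 3.89 servings → $3.70.
kale only: max(1665/241, 304/57) = 6.909 servings → $8.98.
banana + broccoli with both tight: 1.55 servings and 2.181 servings → $2.54.
banana + kale with both tight: 0.8749 servings and 5.195 servings → $7.02.
broccoli + kale: the both-tight solution has a negative serving — not a feasible corner.
The minimum over all feasible corners is $2.54.

$2.54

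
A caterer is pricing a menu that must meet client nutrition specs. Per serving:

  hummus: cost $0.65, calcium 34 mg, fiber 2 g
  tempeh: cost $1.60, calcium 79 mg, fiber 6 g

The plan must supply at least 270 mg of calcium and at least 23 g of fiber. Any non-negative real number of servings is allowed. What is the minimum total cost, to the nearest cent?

A basic optimal solution has at most two foods positive. Try each food alone and each pair with both targets met exactly.
hummus only: max(270/34, 23/2) = 11.5 servings → $7.47.
tempeh only: max(270/79, 23/6) = 3.833 servings → $6.13.
hummus + tempeh: the both-tight solution has a negative serving — not a feasible corner.
Cheapest feasible corner: $6.13.

$6.13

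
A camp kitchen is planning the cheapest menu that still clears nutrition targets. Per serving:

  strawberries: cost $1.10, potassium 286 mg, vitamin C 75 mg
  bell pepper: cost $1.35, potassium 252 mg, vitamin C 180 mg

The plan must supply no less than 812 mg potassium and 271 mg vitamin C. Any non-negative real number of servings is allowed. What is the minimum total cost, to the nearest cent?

$3.32

An LP optimum is at a vertex; with two nutrient constraints at most two foods are used. Check each candidate.
strawberries only: max(812/286, 271/75) = 3.613 servings → $3.97.
bell pepper only: max(812/252, 271/180) = 3.222 servings → $4.35.
strawberries + bell pepper with both tight: 2.39 servings and 0.5097 servings → $3.32.
So the least-cost plan costs $3.32.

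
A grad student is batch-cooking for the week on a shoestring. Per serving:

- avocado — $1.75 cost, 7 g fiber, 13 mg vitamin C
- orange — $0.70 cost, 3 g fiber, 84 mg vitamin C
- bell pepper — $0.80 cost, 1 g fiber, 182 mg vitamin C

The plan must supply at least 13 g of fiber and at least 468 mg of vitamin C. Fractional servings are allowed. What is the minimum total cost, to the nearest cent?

With two linear requirements the optimum uses one or two foods; enumerate the corners.
avocado only: max(13/7, 468/13) = 36 servings → $63.00.
orange only: max(13/3, 468/84) = 5.571 servings → $3.90.
bell pepper only: max(13/1, 468/182) = 13 servings → $10.40.
avocado + orange: intersection lies outside the first quadrant.
avocado + bell pepper with both tight: 1.505 servings and 2.464 servings → $4.61.
orange + bell pepper with both tight: 4.108 servings and 0.6753 servings → $3.42.
The minimum over all feasible corners is $3.42.

$3.42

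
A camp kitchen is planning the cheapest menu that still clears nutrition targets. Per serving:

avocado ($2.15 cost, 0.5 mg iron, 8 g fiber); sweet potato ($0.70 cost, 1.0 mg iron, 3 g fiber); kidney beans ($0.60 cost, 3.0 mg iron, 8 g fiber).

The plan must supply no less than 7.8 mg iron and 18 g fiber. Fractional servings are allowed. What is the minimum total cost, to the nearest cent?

$1.56

A basic optimal solution has at most two foods positive. Try each food alone and each pair with both targets met exactly.
avocado only: max(7.8/0.5, 18/8) = 15.6 servings → $33.54.
sweet potato only: max(7.8/1.0, 18/3) = 7.8 servings → $5.46.
kidney beans only: max(7.8/3.0, 18/8) = 2.6 servings → $1.56.
avocado + sweet potato: the both-tight solution has a negative serving — not a feasible corner.
avocado + kidney beans: intersection lies outside the first quadrant.
sweet potato + kidney beans: intersection lies outside the first quadrant.
Cheapest feasible corner: $1.56.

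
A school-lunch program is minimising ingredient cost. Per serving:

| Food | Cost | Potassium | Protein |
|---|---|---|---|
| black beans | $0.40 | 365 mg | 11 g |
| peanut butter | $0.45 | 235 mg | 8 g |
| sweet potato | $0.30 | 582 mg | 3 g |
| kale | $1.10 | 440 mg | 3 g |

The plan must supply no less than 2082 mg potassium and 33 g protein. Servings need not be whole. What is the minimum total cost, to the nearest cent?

$1.59

An LP optimum is at a vertex; with two nutrient constraints at most two foods are used. Check each candidate.
black beans only: max(2082/365, 33/11) = 5.704 servings → $2.28.
peanut butter only: max(2082/235, 33/8) = 8.86 servings → $3.99.
sweet potato only: max(2082/582, 33/3) = 11 servings → $3.30.
kale only: max(2082/440, 33/3) = 11 servings → $12.10.
black beans + peanut butter: the both-tight solution has a negative serving — not a feasible corner.
black beans + sweet potato with both tight: 2.442 servings and 2.046 servings → $1.59.
black beans + kale with both tight: 2.209 servings and 2.899 servings → $4.07.
peanut butter + sweet potato with both tight: 3.28 servings and 2.253 servings → $2.15.
peanut butter + kale with both tight: 2.939 servings and 3.162 servings → $4.80.
sweet potato + kale with both targets exact would need a negative amount; discard.
The minimum over all feasible corners is $1.59.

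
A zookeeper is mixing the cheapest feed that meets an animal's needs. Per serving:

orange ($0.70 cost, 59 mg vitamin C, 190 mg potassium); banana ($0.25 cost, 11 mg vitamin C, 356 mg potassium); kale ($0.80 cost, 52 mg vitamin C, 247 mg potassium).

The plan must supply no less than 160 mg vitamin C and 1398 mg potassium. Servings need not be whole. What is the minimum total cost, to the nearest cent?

$2.23

Minimising a linear cost over {vitamin C ≥ 160, potassium ≥ 1398, servings ≥ 0} — the optimum is at a vertex, using one or two foods.
orange only: max(160/59, 1398/190) = 7.358 servings → $5.15.
banana only: max(160/11, 1398/356) = 14.55 servings → $3.64.
kale only: max(160/52, 1398/247) = 5.66 servings → $4.53.
orange + banana with both tight: 2.198 servings and 2.754 servings → $2.23.
orange + kale: intersection lies outside the first quadrant.
banana + kale with both tight: 2.1 servings and 2.633 servings → $2.63.
Cheapest feasible corner: $2.23.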